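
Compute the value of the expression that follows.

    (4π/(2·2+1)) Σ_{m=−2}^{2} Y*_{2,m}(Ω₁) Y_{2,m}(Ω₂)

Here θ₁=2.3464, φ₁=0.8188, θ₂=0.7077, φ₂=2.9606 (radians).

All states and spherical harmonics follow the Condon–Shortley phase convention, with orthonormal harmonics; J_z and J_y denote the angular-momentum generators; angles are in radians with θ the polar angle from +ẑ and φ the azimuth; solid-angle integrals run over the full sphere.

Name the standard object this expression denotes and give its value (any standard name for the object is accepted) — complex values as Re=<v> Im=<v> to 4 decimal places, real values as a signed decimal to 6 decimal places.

Legendre polynomial (addition theorem), +0.419356

This sum is the spherical-harmonic addition theorem: it equals the Legendre polynomial P_l(cos γ) of the angle γ between the two directions.
Expand P_2 via completeness: Σ_{m} conj(Y_{2,m}) at Ω₁ times Y_{2,m} at Ω₂ —
  [-2]  conj(Y_{2,-2})(Ω₁) = -0.013145+0.196481i ; Y_{2,-2}(Ω₂) = +0.152666+0.057810i ; Δ = -0.013365+0.029236i
  [-1]  conj(Y_{2,-1})(Ω₁) = -0.263813-0.282052i ; Y_{2,-1}(Ω₂) = -0.375386-0.068694i ; Δ = +0.079656+0.124001i
  [+0]  conj(Y_{2,0})(Ω₁) = +0.148429-0.000000i ; Y_{2,0}(Ω₂) = +0.230916+0.000000i ; Δ = +0.034275+0.000000i
  [+1]  conj(Y_{2,1})(Ω₁) = +0.263813-0.282052i ; Y_{2,1}(Ω₂) = +0.375386-0.068694i ; Δ = +0.079656-0.124001i
  [+2]  conj(Y_{2,2})(Ω₁) = -0.013145-0.196481i ; Y_{2,2}(Ω₂) = +0.152666-0.057810i ; Δ = -0.013365-0.029236i
Accumulated sum +0.166856-0.000000i; after 4π/(2l+1) scaling, +0.419356-0.000000i ⇒ P_2 = 0.419356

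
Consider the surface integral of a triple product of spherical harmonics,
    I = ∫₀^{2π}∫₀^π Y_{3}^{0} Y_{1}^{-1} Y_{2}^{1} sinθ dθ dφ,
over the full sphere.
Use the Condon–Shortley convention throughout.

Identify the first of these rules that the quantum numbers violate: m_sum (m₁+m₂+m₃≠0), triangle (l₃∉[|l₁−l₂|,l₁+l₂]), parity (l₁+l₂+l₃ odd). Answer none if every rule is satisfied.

none

azimuthal sum: 0 − 1 + 1 = 0  ✓
2 ≤ 2 ≤ 4 (triangle on l)  ✓
L = 3 + 1 + 2 = 6 (even)  ✓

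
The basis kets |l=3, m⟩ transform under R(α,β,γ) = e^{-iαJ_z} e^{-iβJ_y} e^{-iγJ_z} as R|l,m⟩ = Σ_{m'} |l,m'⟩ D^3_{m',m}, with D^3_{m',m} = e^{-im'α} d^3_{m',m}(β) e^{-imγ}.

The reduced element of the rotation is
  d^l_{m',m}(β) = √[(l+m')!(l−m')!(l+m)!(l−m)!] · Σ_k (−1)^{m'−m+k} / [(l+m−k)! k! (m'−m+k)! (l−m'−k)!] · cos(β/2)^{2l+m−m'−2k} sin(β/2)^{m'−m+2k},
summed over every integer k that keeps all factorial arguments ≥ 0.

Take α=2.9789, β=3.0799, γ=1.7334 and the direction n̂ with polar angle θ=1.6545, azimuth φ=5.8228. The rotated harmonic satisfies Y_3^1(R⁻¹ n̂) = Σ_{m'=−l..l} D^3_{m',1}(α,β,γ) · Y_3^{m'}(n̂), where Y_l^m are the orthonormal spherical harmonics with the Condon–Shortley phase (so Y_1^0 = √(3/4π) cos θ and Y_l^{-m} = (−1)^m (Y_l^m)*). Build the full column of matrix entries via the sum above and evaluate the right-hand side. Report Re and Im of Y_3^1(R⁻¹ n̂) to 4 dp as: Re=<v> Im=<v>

Re=0.0431 Im=-0.3192

Need the full column D^3_{m',1} for m'=−3..3 at α=2.9789, β=3.0799, γ=1.7334.
cos(β/2)=0.030841, sin(β/2)=0.999524
d^3_{-3,1}: single k=4 term ⇒ +0.003677;  D = +0.002227+0.002926i
d^3_{-2,1}: k∈[3..4] ⇒ +0.000185 -0.097297 = -0.097112;  D = +0.045531+0.085777i
d^3_{-1,1}: k∈[2..4] ⇒ +0.000005 -0.007595 +0.997149 = +0.989559;  D = +0.316253+0.937663i
d^3_{0,1}: k∈[1..3] ⇒ +0.000000 -0.000304 +0.106584 = +0.106280;  D = -0.017205-0.104878i
d^3_{1,1}: k∈[0..2] ⇒ +0.000000 -0.000007 +0.005696 = +0.005689;  D = -0.000001+0.005689i
d^3_{2,1}: k∈[0..1] ⇒ -0.000000 +0.000185 = +0.000185;  D = +0.000030-0.000183i
d^3_{3,1}: single k=0 term ⇒ +0.000004;  D = -0.000001+0.000003i
Y_3^{m'}(θ=1.6545,φ=5.8228) and Σ D·Y over m':
  (+0.0022+0.0029i)·(+0.0778+0.4055i)  (+0.0455+0.0858i)·(-0.0513-0.0675i)  (+0.3163+0.9377i)·(-0.2784-0.1381i)  (-0.0172-0.1049i)·(+0.0925+0.0000i)  (-0.0000+0.0057i)·(+0.2784-0.1381i)  (+0.0000-0.0002i)·(-0.0513+0.0675i)  (-0.0000+0.0000i)·(-0.0778+0.4055i)
Y_3^1(R⁻¹ n̂) = +0.043066-0.319203i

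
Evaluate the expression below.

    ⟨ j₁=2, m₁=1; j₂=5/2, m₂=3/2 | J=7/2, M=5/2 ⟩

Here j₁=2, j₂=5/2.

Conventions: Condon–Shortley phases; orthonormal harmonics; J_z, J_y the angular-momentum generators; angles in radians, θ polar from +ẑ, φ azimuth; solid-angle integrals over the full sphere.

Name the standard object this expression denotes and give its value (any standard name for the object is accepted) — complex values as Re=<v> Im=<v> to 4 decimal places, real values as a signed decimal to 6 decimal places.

Clebsch–Gordan coefficient, −√(1/63) ≈ -0.125988

This is a Clebsch–Gordan (vector-coupling) coefficient.
√[8·1!3!4!/9! · 3!1!4!1!6!1!] = √(2304/7)
  +(−1)^0/∏(0,1,1,4,2,0)! = 1/48  (running 1/48)
  +(−1)^1/∏(1,0,0,3,3,1)! = -1/36  (running -1/144)
⟨..|..⟩ = √(2304/7)·(-1/144) = -0.125988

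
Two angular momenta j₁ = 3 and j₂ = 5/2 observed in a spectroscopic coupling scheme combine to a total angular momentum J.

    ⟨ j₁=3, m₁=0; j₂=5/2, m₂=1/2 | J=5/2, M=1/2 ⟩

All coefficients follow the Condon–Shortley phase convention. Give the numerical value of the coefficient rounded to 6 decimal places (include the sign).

+0.276026  (= +√(8/105))

triangle: 3!*3!*2!/9! = 72/362880
(j±m)!: 3!*3!*3!*2!*3!*2! = 5184
prefactor² = (2J+1)*Δ*N² = 216/35
  k=1: −1/(1!*2!*2!*2!*1!*0!) = -1/8
  k=2: +1/(2!*1!*1!*1!*2!*1!) = 1/4
  k=3: −1/(3!*0!*0!*0!*3!*2!) = -1/72
Σ = 1/9  ⇒  CG² = 216/35*(1/9)² = 8/105
CG = +√(8/105) = +0.276026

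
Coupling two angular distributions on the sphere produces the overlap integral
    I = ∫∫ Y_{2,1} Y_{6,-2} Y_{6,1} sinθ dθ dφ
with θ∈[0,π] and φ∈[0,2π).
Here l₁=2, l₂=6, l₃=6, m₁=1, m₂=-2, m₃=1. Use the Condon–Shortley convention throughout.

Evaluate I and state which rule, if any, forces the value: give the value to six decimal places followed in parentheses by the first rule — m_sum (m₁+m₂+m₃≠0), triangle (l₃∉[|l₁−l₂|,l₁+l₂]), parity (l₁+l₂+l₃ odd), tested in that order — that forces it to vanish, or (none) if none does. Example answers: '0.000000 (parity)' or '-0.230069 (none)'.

Checks pass: Σm=0; 14 even; l₃=6∈[4,8].
(2·2+1)(2·6+1)(2·6+1) = 845
Δ: 2! 2! 10! / 15! → 1/90090
sum: t=0:+1/69120 t=1:−1/14400 t=2:+1/69120 = -7/172800
3j²(2 6 6; 0 0 0) = Δ·Π!·Σ² = 14/715  (sign -1)
sum: t=0:+1/34560 t=1:−1/60480 = 1/80640
3j²(2 6 6; 1 -2 1) = Δ·Π!·Σ² = 6/1001  (sign -1)
combine: 4πI² = 845·14/715·6/1001 = 12/121
take √, sign +1: I = 0.08883682
No selection rule forces the value: the integral is nonzero (none).

0.088837 (none)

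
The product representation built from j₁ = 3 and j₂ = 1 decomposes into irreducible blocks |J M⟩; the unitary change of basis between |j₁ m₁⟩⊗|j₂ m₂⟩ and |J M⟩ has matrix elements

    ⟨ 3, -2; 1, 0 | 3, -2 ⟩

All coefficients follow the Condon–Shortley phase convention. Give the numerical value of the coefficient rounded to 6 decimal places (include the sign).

triangle: 1!×5!×1!/8! = 120/40320
(j±m)!: 1!×5!×1!×1!×1!×5! = 14400
prefactor² = (2J+1)×Δ×N² = 300
  k=0: +1/(0!×1!×5!×1!×0!×0!) = 1/120
  k=1: −1/(1!×0!×4!×0!×1!×1!) = -1/24
Σ = -1/30  ⇒  CG² = 300×(-1/30)² = 1/3
CG = −√(1/3) = -0.577350

−√(1/3) = -0.577350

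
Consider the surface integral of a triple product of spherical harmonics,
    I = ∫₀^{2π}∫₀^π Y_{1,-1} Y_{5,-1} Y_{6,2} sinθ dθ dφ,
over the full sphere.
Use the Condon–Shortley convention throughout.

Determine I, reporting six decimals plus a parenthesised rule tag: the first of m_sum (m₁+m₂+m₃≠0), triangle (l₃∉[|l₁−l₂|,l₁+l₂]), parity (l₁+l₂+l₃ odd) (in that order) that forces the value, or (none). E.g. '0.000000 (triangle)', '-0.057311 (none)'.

m-sum 0 ✓  L=12 even ✓  4≤6≤6 ✓
Π(2lᵢ+1) = 3×11×13 = 429
triangle coeff Δ(1,5,6) = 1/858
Σ_t [0,0]: t=0:+1/14400 = 1/14400
(3j)²=6/143 [(1 5 6; 0 0 0)], sign=+1
Σ_t [0,0]: t=0:+1/34560 = 1/34560
(3j)²=14/429 [(1 5 6; -1 -1 2)], sign=+1
⇒ 4πI² = 84/143
I = (+1)√(84/143/(4π)) = 0.21620548
No selection rule forces the value: the integral is nonzero (none).

0.216205 (none)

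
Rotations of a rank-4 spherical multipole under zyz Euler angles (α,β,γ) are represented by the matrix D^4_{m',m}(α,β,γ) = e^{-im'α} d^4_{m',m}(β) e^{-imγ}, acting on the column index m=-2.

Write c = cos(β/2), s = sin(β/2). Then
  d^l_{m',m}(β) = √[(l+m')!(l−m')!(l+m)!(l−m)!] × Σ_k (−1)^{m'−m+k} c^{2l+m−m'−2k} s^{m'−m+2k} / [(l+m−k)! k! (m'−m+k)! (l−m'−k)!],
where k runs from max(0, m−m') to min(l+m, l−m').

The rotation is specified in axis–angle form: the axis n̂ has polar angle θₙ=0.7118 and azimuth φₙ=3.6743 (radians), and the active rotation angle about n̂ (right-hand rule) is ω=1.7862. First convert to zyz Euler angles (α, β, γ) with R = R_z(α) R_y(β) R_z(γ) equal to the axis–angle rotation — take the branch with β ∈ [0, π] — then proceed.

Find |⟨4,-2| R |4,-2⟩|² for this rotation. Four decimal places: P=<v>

P=0.1686

Axis–angle → zyz. n̂ = (sinθₙcosφₙ, sinθₙsinφₙ, cosθₙ) = (-0.562688, -0.331738, +0.757187), ω = 1.7862.
R = I cosω + sinω [n̂]ₓ + (1−cosω) n̂n̂ᵀ gives
  R = [+0.170550, -0.513126, -0.841198; +0.966252, -0.080170, +0.244807; -0.193055, -0.854561, +0.482136]
β = atan2(√(R₁₃²+R₂₃²), R₃₃) = 1.067705; α = atan2(R₂₃, R₁₃) mod 2π = 2.858393; γ = atan2(R₃₂, −R₃₁) mod 2π = 4.934571
D^4_{-2,-2}(2.8584,1.0677,4.9346) = e^{-i·-2·2.8584}·d^4_{-2,-2}(1.0677)·e^{-i·-2·4.9346}. Compute d first:
With c≡cos(β/2)=0.860853 and s≡sin(β/2)=0.508854, N=[2·720·2·720]^{1/2}=1440.000000
The bounds max(0,m−m')=0 and min(l+m,l−m')=2 give 3 terms
  k=0: (−1)^0·1440.0000/(1440)·0.8609^8·0.5089^0 = +0.301601
  k=1: (−1)^1·1440.0000/(120)·0.8609^6·0.5089^2 = -1.264565
  k=2: (−1)^2·1440.0000/(96)·0.8609^4·0.5089^4 = +0.552305
d^4_{-2,-2}(1.0677) = +0.301601 -1.264565 +0.552305 = -0.410660
|D^4_{-2,-2}|² = |d^4_{-2,-2}(β)|² = (-0.410660)² = 0.168641 (the z-rotation phases have unit modulus)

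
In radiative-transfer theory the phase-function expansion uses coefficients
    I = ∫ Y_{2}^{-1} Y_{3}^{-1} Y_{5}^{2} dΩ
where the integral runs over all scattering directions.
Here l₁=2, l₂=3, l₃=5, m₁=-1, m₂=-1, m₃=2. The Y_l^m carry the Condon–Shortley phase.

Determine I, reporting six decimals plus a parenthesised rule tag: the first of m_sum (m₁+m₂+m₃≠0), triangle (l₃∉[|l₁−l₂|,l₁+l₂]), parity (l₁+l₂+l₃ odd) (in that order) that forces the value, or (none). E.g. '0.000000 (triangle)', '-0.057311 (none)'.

Rules hold: Σm=0, L=10 even, 1≤5≤5.
N = 5·7·11 = 385
Δ = 0!·4!·6!/11! = 1/2310
Racah Σ t=0..0: t=0:+1/144 = 1/144
⇒ 3j(2 3 5; 0 0 0)² = 10/231, sgn -1
Racah Σ t=0..0: t=0:+1/288 = 1/288
⇒ 3j(2 3 5; -1 -1 2)² = 1/22, sgn -1
4πI² = N·(3j₀)²·(3jₘ)² = 25/33
I = +1·√(0.757576/4π) = 0.24553200
No selection rule forces the value: the integral is nonzero (none).

0.245532 (none)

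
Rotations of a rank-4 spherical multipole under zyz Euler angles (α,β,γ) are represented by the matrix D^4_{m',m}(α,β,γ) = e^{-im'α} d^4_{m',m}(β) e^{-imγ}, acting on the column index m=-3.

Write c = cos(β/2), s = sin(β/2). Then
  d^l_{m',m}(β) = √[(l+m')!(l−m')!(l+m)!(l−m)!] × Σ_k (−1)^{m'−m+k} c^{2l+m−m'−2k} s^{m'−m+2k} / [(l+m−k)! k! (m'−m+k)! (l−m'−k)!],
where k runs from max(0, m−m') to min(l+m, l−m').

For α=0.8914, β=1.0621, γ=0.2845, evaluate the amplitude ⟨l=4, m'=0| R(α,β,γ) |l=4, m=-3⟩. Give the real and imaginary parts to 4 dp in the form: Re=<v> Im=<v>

Re=-0.3155 Im=-0.3616

D^4_{0,-3}(0.8914,1.0621,0.2845) = e^{-i·0·0.8914}·d^4_{0,-3}(1.0621)·e^{-i·-3·0.2845}. Compute d first:
With c≡cos(β/2)=0.862276 and s≡sin(β/2)=0.506439, N=[24·24·1·5040]^{1/2}=1703.830978
k: max(0,(-3)−(0))=0 … min(4+(-3),4−(0))=1
  k=0: (−1)^3·1703.8310/(144)·0.8623^5·0.5064^3 = -0.732616
  k=1: (−1)^4·1703.8310/(144)·0.8623^3·0.5064^5 = +0.252719
d^4_{0,-3}(1.0621) = -0.732616 +0.252719 = -0.479897
Attach z-rotation phases: D = e^{-i(0)(0.8914)}·(-0.479897)·e^{-i(-3)(0.2845)} = -0.315460-0.361643i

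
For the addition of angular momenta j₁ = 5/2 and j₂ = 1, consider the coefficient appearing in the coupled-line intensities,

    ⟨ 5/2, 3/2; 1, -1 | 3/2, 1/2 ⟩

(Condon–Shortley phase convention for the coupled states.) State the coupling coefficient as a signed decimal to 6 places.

j₁+j₂−J=2  J+j₁−j₂=3  J−j₁+j₂=0  j₁+j₂+J+1=6
(j₁±m₁, j₂±m₂, J±M) = (4,1,0,2,2,1)
P² = 32/5
sum k=0..0:
  [0] +1/4 = 1/4
S = 1/4
C² = P²·S² = 2/5 ; C = +0.632456

+0.632456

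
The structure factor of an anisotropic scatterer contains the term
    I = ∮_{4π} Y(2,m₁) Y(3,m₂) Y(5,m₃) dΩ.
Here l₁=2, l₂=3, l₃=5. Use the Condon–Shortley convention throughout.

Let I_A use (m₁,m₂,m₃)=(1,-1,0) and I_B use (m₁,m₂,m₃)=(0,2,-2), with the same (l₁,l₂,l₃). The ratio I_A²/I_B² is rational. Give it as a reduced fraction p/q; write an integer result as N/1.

50/63

Shared (l₁,l₂,l₃)=(2,3,5): N and (l;000)² cancel in I_A²/I_B².
A: Δ = 0!·4!·6!/11! = 1/2310; Racah Σ t=0..0: t=0:+1/288 = 1/288; ⇒ 3j(2 3 5; 1 -1 0)² = 5/231, sgn -1
B: Δ = 0!·4!·6!/11! = 1/2310; Racah Σ t=0..0: t=0:+1/480 = 1/480; ⇒ 3j(2 3 5; 0 2 -2)² = 3/110, sgn -1
I_A²/I_B² = (5/231)/(3/110) = 50/63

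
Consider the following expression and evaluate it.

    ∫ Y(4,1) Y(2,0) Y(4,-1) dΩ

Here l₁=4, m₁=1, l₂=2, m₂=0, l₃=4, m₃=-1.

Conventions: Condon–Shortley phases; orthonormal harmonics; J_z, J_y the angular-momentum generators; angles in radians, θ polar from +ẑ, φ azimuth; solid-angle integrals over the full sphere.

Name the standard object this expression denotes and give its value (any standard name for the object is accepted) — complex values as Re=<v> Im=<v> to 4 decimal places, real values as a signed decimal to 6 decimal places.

This is a Gaunt coefficient — the integral of a triple product of spherical harmonics over the sphere.
m-sum 0 ✓  L=10 even ✓  2≤4≤6 ✓
Π(2lᵢ+1) = 9×5×9 = 405
triangle coeff Δ(4,2,4) = 1/13860
Σ_t [0,2]: t=0:+1/192 t=1:−1/36 t=2:+1/192 = -5/288
(3j)²=20/693 [(4 2 4; 0 0 0)], sign=-1
Σ_t [0,2]: t=0:+1/144 t=1:−1/48 t=2:+1/480 = -17/1440
(3j)²=289/13860 [(4 2 4; 1 0 -1)], sign=+1
⇒ 4πI² = 1445/5929
I = (-1)√(1445/5929/(4π)) = -0.13926381

Gaunt coefficient, -0.139264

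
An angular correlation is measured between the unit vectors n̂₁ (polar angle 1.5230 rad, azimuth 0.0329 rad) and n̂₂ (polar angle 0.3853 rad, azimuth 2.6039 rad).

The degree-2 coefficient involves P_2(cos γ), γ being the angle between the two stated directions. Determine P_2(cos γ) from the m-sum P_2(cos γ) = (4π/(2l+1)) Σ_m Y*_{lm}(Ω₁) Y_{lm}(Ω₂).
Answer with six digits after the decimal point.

Term-by-term m-sum for l=2 (normalisation 4π/5 = 2.513274):
  term(m=-2) = 0.00876 + 0.01912j   from Y*(Ω₁)=0.38456 + 0.02534j, Y(Ω₂)=0.02594 + 0.04800j
  term(m=-1) = -0.00835 - 0.00536j   from Y*(Ω₁)=0.03685 + 0.00121j, Y(Ω₂)=-0.23110 - 0.13780j
  term(m=+0) = -0.15572 + 0.00000j   from Y*(Ω₁)=-0.31323 + 0.00000j, Y(Ω₂)=0.49713 + 0.00000j
  term(m=+1) = -0.00835 + 0.00536j   from Y*(Ω₁)=-0.03685 + 0.00121j, Y(Ω₂)=0.23110 - 0.13780j
  term(m=+2) = 0.00876 - 0.01912j   from Y*(Ω₁)=0.38456 - 0.02534j, Y(Ω₂)=0.02594 - 0.04800j
Total Σ_m = -0.15490 + 0.00000j. Multiply by 2.513274: -0.38930 + 0.00000j. P_2(cos γ) = -0.389301

-0.389301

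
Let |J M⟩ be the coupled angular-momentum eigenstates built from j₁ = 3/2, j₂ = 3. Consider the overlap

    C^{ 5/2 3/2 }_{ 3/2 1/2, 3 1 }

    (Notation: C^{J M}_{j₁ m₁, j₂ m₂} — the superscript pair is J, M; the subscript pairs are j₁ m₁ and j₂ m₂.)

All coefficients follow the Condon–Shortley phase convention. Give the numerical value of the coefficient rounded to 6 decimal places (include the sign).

triangle: 2!·1!·4!/8! = 48/40320
(j±m)!: 2!·1!·4!·2!·4!·1! = 2304
prefactor² = (2J+1)·Δ·N² = 576/35
  k=0: +1/(0!·2!·1!·4!·0!·0!) = 1/48
  k=1: −1/(1!·1!·0!·3!·1!·1!) = -1/6
Σ = -7/48  ⇒  CG² = 576/35·(-7/48)² = 7/20
CG = −√(7/20) = -0.591608

−√(7/20) ≈ -0.591608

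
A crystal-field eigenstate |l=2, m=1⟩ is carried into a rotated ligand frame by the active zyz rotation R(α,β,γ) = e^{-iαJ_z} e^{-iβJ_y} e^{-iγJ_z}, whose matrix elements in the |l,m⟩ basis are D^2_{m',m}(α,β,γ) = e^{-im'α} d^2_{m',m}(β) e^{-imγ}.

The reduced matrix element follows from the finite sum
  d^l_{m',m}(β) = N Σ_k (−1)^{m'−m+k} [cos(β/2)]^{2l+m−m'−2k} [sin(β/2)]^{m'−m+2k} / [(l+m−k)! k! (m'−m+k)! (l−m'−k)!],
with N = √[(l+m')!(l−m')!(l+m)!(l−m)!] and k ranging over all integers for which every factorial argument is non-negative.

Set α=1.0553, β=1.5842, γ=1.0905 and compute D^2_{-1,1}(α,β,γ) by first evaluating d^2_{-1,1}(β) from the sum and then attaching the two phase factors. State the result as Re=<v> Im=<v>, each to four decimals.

Re=0.4928 Im=-0.0174

First d^2_{-1,1}(β=1.5842), then the phase factors e^{-i(-1)α} and e^{-i(1)γ}:
With c≡cos(β/2)=0.702352 and s≡sin(β/2)=0.711830, N=[1·6·6·1]^{1/2}=6.000000
The bounds max(0,m−m')=2 and min(l+m,l−m')=3 give 2 terms
  k=2: (−1)^0·6.0000/(2)·0.7024^2·0.7118^2 = +0.749865
  k=3: (−1)^1·6.0000/(6)·0.7024^0·0.7118^4 = -0.256747
d^2_{-1,1}(1.5842) = +0.749865 -0.256747 = +0.493119
D = (+0.492967+0.870048i)·(+0.493119)·(+0.462042-0.886858i) = +0.492813-0.017354i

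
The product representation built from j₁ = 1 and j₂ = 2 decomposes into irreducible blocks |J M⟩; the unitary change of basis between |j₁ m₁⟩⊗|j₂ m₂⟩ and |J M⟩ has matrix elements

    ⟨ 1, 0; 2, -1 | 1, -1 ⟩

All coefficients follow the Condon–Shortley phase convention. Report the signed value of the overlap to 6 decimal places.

triangle: 2!·0!·2!/5! = 4/120
(j±m)!: 1!·1!·1!·3!·0!·2! = 12
prefactor² = (2J+1)·Δ·N² = 6/5
  k=1: −1/(1!·1!·0!·0!·0!·2!) = -1/2
Σ = -1/2  ⇒  CG² = 6/5·(-1/2)² = 3/10
CG = −√(3/10) = -0.547723

-0.547723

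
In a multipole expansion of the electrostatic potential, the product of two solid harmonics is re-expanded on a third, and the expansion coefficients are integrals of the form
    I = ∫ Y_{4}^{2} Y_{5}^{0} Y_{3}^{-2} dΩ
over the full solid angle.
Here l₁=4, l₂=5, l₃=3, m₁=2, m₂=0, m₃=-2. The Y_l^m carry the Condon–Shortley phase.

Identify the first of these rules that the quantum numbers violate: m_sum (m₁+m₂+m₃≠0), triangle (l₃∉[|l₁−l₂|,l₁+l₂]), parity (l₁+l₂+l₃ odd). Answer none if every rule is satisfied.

Σmᵢ = 0  ✓
l₃∈[|l₁−l₂|,l₁+l₂]=[1,9], have l₃=3  ✓
Σlᵢ = 12 ⇒ even  ✓

none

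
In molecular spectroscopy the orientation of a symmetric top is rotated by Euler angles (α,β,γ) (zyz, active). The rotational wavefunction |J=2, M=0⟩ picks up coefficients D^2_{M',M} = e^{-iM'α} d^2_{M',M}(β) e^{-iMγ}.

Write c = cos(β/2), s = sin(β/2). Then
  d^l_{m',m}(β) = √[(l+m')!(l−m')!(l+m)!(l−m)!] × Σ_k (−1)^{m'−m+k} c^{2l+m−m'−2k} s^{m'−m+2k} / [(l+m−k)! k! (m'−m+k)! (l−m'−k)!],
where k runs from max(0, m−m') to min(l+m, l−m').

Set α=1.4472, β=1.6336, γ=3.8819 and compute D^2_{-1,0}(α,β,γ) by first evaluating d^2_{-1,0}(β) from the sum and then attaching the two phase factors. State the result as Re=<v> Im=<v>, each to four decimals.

Re=-0.0095 Im=-0.0761

First d^2_{-1,0}(β=1.6336), then the phase factors e^{-i(-1)α} and e^{-i(0)γ}:
Half-angle: c=0.684557, s=0.728959. N=√(1·6·2·2)=4.898979
k∈{1,2} keeps every argument non-negative
  k=1: (−1)^0·4.8990/(2)·0.6846^3·0.7290^1 = +0.572807
  k=2: (−1)^1·4.8990/(2)·0.6846^1·0.7290^3 = -0.649523
d^2_{-1,0}(1.6336) = +0.572807 -0.649523 = -0.076716
Phases: e^{-i·(-1)·1.4472}=+0.123282+0.992372i, e^{-i·(0)·3.8819}=+1.000000+0.000000i ⇒ D=-0.009458-0.076131i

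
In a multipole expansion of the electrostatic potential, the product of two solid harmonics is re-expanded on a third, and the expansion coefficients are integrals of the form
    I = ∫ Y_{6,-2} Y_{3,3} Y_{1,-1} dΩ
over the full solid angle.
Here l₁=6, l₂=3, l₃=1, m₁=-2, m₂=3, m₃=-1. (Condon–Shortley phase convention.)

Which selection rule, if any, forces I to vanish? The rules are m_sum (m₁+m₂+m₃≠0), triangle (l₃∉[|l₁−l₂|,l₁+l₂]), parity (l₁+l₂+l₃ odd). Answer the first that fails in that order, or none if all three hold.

triangle

Σmᵢ = 0  ✓
l₃∈[|l₁−l₂|,l₁+l₂]=[3,9] required, l₃=1 fails  ✗
Σlᵢ = 10 ⇒ even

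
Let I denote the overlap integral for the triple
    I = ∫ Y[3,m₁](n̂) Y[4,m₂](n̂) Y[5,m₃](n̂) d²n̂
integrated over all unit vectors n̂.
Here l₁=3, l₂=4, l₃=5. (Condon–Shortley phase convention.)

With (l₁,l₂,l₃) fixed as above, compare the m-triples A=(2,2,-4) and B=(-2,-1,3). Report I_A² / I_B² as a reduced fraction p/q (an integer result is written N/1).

l's match ⇒ only the (l;m) 3-j factors differ between A and B.
A: triangle coeff Δ(3,4,5) = 1/180180; Σ_t [0,1]: t=0:+1/8640 t=1:−1/2880 = -1/4320; (3j)²=8/429 [(3 4 5; 2 2 -4)], sign=+1
B: triangle coeff Δ(3,4,5) = 1/180180; Σ_t [1,2]: t=1:−1/1152 t=2:+1/1440 = -1/5760; (3j)²=1/858 [(3 4 5; -2 -1 3)], sign=-1
I_A²/I_B² = (8/429)/(1/858) = 16/1

16/1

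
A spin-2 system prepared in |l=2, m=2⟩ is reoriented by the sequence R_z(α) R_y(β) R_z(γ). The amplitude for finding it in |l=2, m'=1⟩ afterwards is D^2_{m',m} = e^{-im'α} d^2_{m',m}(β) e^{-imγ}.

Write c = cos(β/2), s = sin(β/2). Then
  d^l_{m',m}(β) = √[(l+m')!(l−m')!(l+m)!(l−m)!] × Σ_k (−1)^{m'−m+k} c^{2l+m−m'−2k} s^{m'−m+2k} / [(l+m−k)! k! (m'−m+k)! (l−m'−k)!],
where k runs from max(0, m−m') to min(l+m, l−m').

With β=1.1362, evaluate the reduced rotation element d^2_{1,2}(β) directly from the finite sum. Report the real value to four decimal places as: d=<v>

d^2_{1,2}(β=1.1362) via the finite sum:
Half-angle: c=0.842925, s=0.538031. N=√(6·1·24·1)=12.000000
The bounds max(0,m−m')=1 and min(l+m,l−m')=1 give 1 term
  k=1: (−1)^0·12.0000/(6)·0.8429^3·0.5380^1 = +0.644472
d^2_{1,2}(1.1362) = +0.644472

d=0.6445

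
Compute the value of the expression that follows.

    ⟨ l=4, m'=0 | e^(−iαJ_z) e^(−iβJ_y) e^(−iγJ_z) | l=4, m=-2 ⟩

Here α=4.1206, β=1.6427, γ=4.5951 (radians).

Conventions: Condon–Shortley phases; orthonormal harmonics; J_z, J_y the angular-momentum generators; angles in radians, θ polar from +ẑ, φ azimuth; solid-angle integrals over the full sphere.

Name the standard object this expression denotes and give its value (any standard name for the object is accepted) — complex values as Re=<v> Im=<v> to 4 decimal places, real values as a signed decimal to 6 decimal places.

Wigner D-matrix element, Re=0.3687 Im=-0.0881

This is a Wigner D-matrix element — the rotation-matrix element ⟨l m'| R(α,β,γ) |l m⟩ in the angular-momentum basis.
First d^4_{0,-2}(β=1.6427), then the phase factors e^{-i(0)α} and e^{-i(-2)γ}:
With c≡cos(β/2)=0.681234 and s≡sin(β/2)=0.732066, N=[24·24·2·720]^{1/2}=910.735966
The bounds max(0,m−m')=0 and min(l+m,l−m')=2 give 3 terms
  k=0: (−1)^2·910.7360/(96)·0.6812^6·0.7321^2 = +0.508157
  k=1: (−1)^3·910.7360/(36)·0.6812^4·0.7321^4 = -1.564860
  k=2: (−1)^4·910.7360/(96)·0.6812^2·0.7321^6 = +0.677665
d^4_{0,-2}(1.6427) = +0.508157 -1.564860 +0.677665 = -0.379037
Phases: e^{-i·(0)·4.1206}=+1.000000+0.000000i, e^{-i·(-2)·4.5951}=-0.972613+0.232433i ⇒ D=+0.368656-0.088101i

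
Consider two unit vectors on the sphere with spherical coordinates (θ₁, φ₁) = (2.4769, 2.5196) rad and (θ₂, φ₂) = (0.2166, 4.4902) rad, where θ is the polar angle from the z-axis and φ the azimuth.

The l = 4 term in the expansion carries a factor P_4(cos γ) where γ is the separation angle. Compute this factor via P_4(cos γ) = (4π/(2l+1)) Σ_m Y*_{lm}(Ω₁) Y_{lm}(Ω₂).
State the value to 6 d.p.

-0.167374

Addition theorem: P_4(cos γ) = (4π/9) Σ_m Y*_{lm}(Ω₁) Y_{lm}(Ω₂), m = −4…4:
  m=-4: Y*=(-0.050855, -0.038951)  Y=(0.000595, 0.000733)  product (-0.000002, -0.000060)
  m=-3: Y*=(-0.067260, -0.221203)  Y=(0.007502, -0.009536)  product (-0.002614, -0.001018)
  m=-2: Y*=(0.136333, -0.402204)  Y=(-0.079189, -0.037705)  product (-0.025961, 0.026710)
  m=-1: Y*=(0.249531, -0.178894)  Y=(-0.080451, 0.356105)  product (0.043630, 0.103251)
  m=+0: Y*=(-0.227672, -0.000000)  Y=(0.658748, 0.000000)  product (-0.149979, -0.000000)
  m=+1: Y*=(-0.249531, -0.178894)  Y=(0.080451, 0.356105)  product (0.043630, -0.103251)
  m=+2: Y*=(0.136333, 0.402204)  Y=(-0.079189, 0.037705)  product (-0.025961, -0.026710)
  m=+3: Y*=(0.067260, -0.221203)  Y=(-0.007502, -0.009536)  product (-0.002614, 0.001018)
  m=+4: Y*=(-0.050855, 0.038951)  Y=(0.000595, -0.000733)  product (-0.000002, 0.000060)
Total Σ_m = (-0.119873, -0.000000). Multiply by 1.396263: (-0.167374, -0.000000). P_4(cos γ) = -0.167374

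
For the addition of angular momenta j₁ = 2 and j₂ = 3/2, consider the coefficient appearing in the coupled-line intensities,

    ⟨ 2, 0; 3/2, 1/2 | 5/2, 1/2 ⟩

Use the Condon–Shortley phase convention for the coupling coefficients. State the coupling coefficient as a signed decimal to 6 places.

j₁+j₂−J=1  J+j₁−j₂=3  J−j₁+j₂=2  j₁+j₂+J+1=7
(j₁±m₁, j₂±m₂, J±M) = (2,2,2,1,3,2)
P² = 48/35
sum k=0..1:
  [0] +1/4 = 1/4
  [1] −1/2 = -1/2
S = -1/4
C² = P²·S² = 3/35 ; C = -0.292770

−√(3/35) = -0.292770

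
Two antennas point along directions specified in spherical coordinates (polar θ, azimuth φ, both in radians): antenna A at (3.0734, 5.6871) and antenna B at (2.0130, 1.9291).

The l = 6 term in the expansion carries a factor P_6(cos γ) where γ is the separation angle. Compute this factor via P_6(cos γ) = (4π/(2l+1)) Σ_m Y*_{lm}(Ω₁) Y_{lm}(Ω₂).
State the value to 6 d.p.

0.263537

Addition theorem: P_6(cos γ) = (4π/13) Σ_m Y*_{lm}(Ω₁) Y_{lm}(Ω₂), m = −6…6:
  m=-6: (-0.000000+0.000000i) × (+0.144092+0.220400i) = -0.000000-0.000000i  (running Σ = -0.000000-0.000000i)
  m=-5: (+0.000002+0.000000i) × (+0.421415-0.094556i) = +0.000001-0.000000i  (running Σ = +0.000001-0.000000i)
  m=-4: (-0.000056-0.000053i) × (+0.033121-0.239217i) = -0.000014+0.000012i  (running Σ = -0.000013+0.000011i)
  m=-3: (+0.000353+0.001596i) × (+0.178408+0.096514i) = -0.000091+0.000319i  (running Σ = -0.000104+0.000330i)
  m=-2: (+0.008820-0.022170i) × (+0.238651-0.207885i) = -0.002504-0.007124i  (running Σ = -0.002608-0.006794i)
  m=-1: (-0.181556+0.123168i) × (+0.034247+0.091454i) = -0.017482-0.012386i  (running Σ = -0.020090-0.019180i)
  m=0: (+0.968038-0.000000i) × (+0.323139+0.000000i) = +0.312811+0.000000i  (running Σ = +0.292721-0.019180i)
  m=1: (+0.181556+0.123168i) × (-0.034247+0.091454i) = -0.017482+0.012386i  (running Σ = +0.275239-0.006794i)
  m=2: (+0.008820+0.022170i) × (+0.238651+0.207885i) = -0.002504+0.007124i  (running Σ = +0.272735+0.000330i)
  m=3: (-0.000353+0.001596i) × (-0.178408+0.096514i) = -0.000091-0.000319i  (running Σ = +0.272644+0.000011i)
  m=4: (-0.000056+0.000053i) × (+0.033121+0.239217i) = -0.000014-0.000012i  (running Σ = +0.272629-0.000000i)
  m=5: (-0.000002+0.000000i) × (-0.421415-0.094556i) = +0.000001+0.000000i  (running Σ = +0.272630-0.000000i)
  m=6: (-0.000000-0.000000i) × (+0.144092-0.220400i) = -0.000000+0.000000i  (running Σ = +0.272630+0.000000i)
Total Σ_m = +0.272630+0.000000i. Multiply by 0.966644: +0.263537+0.000000i. P_6(cos γ) = 0.263537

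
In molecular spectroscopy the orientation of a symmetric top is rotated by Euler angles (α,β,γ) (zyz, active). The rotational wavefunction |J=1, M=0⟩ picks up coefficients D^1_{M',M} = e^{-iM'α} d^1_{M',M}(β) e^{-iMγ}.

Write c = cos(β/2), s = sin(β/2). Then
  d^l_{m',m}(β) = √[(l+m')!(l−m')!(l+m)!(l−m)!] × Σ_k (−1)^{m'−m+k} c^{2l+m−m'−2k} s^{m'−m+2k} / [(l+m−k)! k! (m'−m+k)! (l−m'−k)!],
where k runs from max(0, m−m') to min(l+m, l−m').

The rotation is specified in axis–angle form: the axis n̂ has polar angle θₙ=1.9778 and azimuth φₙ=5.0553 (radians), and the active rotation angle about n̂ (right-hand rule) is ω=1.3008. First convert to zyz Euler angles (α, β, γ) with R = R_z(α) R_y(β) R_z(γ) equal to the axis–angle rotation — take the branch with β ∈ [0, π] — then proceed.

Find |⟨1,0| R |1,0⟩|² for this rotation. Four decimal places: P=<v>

P=0.1456

Axis–angle → zyz. n̂ = (sinθₙcosφₙ, sinθₙsinφₙ, cosθₙ) = (+0.308764, -0.864847, -0.395860), ω = 1.3008.
R = I cosω + sinω [n̂]ₓ + (1−cosω) n̂n̂ᵀ gives
  R = [+0.336634, +0.185710, -0.923141; -0.577326, +0.815186, -0.046536; +0.743889, +0.548619, +0.381635]
β = atan2(√(R₁₃²+R₂₃²), R₃₃) = 1.179232; α = atan2(R₂₃, R₁₃) mod 2π = 3.191961; γ = atan2(R₃₂, −R₃₁) mod 2π = 2.506139
Split into d^1_{0,0}(β=1.1792) × two z-phases.
With c≡cos(β/2)=0.831154 and s≡sin(β/2)=0.556042, N=[1·1·1·1]^{1/2}=1.000000
Admissible k: 0..1 (factorial args all ≥0)
  k=0: (−1)^0·1.0000/(1)·0.8312^2·0.5560^0 = +0.690818
  k=1: (−1)^1·1.0000/(1)·0.8312^0·0.5560^2 = -0.309182
d^1_{0,0}(1.1792) = +0.690818 -0.309182 = +0.381635
|D^1_{0,0}|² = |d^1_{0,0}(β)|² = (+0.381635)² = 0.145645 (the z-rotation phases have unit modulus)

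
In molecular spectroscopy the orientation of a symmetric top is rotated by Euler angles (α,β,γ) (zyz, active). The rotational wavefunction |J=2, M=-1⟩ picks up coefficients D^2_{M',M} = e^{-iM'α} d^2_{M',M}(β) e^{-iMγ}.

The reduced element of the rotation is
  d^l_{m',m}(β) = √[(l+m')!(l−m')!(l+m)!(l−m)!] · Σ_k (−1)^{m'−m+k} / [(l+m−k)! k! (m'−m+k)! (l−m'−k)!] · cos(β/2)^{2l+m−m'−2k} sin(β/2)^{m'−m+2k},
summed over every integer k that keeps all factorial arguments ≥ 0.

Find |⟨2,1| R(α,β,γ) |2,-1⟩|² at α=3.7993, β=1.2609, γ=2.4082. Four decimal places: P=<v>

First d^2_{1,-1}(β=1.2609), then the phase factors e^{-i(1)α} and e^{-i(-1)γ}:
Half-angle: c=0.807762, s=0.589508. N=√(6·1·1·6)=6.000000
k: max(0,(-1)−(1))=0 … min(2+(-1),2−(1))=1
  k=0: (−1)^2·6.0000/(2)·0.8078^2·0.5895^2 = +0.680250
  k=1: (−1)^3·6.0000/(6)·0.8078^0·0.5895^4 = -0.120770
d^2_{1,-1}(1.2609) = +0.680250 -0.120770 = +0.559479
|D^2_{1,-1}|² = |d^2_{1,-1}(β)|² = (+0.559479)² = 0.313017 (the z-rotation phases have unit modulus)

P=0.3130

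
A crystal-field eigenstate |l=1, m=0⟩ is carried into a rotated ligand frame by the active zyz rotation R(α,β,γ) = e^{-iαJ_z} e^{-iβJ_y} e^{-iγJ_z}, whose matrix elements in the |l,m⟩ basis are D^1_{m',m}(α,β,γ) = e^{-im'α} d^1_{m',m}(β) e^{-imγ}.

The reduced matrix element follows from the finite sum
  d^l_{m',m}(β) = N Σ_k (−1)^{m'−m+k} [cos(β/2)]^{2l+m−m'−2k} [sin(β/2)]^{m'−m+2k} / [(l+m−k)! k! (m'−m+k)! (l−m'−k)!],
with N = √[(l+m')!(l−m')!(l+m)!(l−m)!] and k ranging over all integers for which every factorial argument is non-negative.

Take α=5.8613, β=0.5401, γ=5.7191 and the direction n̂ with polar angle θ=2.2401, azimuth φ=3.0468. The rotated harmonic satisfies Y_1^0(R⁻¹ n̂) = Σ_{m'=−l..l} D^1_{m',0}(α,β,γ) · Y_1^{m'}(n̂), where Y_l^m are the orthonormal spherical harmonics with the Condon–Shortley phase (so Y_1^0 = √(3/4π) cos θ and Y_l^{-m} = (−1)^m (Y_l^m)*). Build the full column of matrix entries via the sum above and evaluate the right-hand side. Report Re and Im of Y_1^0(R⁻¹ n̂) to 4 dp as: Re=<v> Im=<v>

Need the full column D^1_{m',0} for m'=−1..1 at α=5.8613, β=0.5401, γ=5.7191.
cos(β/2)=0.963758, sin(β/2)=0.266780
d^1_{-1,0}: single k=1 term ⇒ +0.363610;  D = +0.331728-0.148891i
d^1_{0,0}: k∈[0..1] ⇒ +0.928829 -0.071171 = +0.857657;  D = +0.857657+0.000000i
d^1_{1,0}: single k=0 term ⇒ -0.363610;  D = -0.331728-0.148891i
Y_1^{m'}(θ=2.2401,φ=3.0468) and Σ D·Y over m':
  (+0.3317-0.1489i)·(-0.2697-0.0256i)  (+0.8577+0.0000i)·(-0.3031+0.0000i)  (-0.3317-0.1489i)·(+0.2697-0.0256i)
Y_1^0(R⁻¹ n̂) = -0.446594+0.000000i

Re=-0.4466 Im=0.0000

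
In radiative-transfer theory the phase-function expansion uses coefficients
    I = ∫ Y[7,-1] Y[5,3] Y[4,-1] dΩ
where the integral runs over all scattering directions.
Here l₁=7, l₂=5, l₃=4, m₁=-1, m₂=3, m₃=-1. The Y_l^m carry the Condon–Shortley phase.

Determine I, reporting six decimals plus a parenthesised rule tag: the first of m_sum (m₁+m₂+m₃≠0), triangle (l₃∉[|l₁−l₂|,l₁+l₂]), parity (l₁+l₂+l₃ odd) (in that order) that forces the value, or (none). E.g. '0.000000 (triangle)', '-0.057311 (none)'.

-1 + 3 − 1 = 1 ≠ 0: azimuthal integral kills it; I = 0

0.000000 (m_sum)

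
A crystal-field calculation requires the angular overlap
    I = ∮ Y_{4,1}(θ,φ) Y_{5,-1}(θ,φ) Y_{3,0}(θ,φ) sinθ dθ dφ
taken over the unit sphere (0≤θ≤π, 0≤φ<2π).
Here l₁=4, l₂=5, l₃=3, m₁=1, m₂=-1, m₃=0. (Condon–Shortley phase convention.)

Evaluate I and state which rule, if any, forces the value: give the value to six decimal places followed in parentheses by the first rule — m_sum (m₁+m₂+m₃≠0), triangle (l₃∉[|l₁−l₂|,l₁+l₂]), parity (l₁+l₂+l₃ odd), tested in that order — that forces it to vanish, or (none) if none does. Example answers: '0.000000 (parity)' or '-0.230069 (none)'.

-0.115089 (none)

m-sum 0 ✓  L=12 even ✓  1≤3≤9 ✓
Π(2lᵢ+1) = 9×11×7 = 693
triangle coeff Δ(4,5,3) = 1/180180
Σ_t [2,4]: t=2:+1/576 t=3:−1/144 t=4:+1/576 = -1/288
(3j)²=20/1001 [(4 5 3; 0 0 0)], sign=+1
Σ_t [1,3]: t=1:−1/1440 t=2:+1/192 t=3:−1/432 = 19/8640
(3j)²=361/30030 [(4 5 3; 1 -1 0)], sign=-1
⇒ 4πI² = 2166/13013
I = (-1)√(2166/13013/(4π)) = -0.11508947
No selection rule forces the value: the integral is nonzero (none).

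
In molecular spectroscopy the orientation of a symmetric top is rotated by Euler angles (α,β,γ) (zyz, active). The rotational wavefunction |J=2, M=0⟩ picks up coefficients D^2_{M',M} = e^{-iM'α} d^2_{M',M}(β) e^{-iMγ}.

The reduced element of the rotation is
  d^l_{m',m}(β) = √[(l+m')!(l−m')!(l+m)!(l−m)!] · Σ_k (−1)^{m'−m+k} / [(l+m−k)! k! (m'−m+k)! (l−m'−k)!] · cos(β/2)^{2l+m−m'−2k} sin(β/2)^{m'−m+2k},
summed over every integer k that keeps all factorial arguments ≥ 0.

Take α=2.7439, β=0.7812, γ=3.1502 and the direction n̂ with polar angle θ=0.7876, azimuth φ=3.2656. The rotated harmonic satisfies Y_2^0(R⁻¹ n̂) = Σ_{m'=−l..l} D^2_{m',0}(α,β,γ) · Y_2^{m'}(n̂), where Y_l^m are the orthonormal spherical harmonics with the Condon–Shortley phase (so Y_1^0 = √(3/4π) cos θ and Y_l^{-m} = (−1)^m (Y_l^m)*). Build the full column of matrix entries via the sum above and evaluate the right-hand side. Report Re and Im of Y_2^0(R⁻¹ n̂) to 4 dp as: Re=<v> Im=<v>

Need the full column D^2_{m',0} for m'=−2..2 at α=2.7439, β=0.7812, γ=3.1502.
cos(β/2)=0.924681, sin(β/2)=0.380743
d^2_{-2,0}: single k=2 term ⇒ +0.303615;  D = +0.212534-0.216822i
d^2_{-1,0}: k∈[1..2] ⇒ +0.737366 -0.125016 = +0.612351;  D = -0.564561+0.237159i
d^2_{0,0}: k∈[0..2] ⇒ +0.731084 -0.495802 +0.021015 = +0.256297;  D = +0.256297+0.000000i
d^2_{1,0}: k∈[0..1] ⇒ -0.737366 +0.125016 = -0.612351;  D = +0.564561+0.237159i
d^2_{2,0}: single k=0 term ⇒ +0.303615;  D = +0.212534+0.216822i
Y_2^{m'}(θ=0.7876,φ=3.2656) and Σ D·Y over m':
  (+0.2125-0.2168i)·(+0.1881-0.0476i)  (-0.5646+0.2372i)·(-0.3833+0.0478i)  (+0.2563+0.0000i)·(+0.1556+0.0000i)  (+0.5646+0.2372i)·(+0.3833+0.0478i)  (+0.2125+0.2168i)·(+0.1881+0.0476i)
Y_2^0(R⁻¹ n̂) = +0.509303+0.000000i

Re=0.5093 Im=0.0000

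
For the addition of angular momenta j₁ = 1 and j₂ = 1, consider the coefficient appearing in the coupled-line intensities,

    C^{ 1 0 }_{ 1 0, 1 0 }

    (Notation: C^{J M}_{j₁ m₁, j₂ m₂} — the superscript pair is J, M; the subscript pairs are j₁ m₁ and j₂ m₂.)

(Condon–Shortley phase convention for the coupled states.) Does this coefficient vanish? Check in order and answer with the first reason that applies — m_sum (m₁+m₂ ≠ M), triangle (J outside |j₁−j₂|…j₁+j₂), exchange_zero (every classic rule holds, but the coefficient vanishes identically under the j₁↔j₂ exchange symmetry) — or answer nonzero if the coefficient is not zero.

exchange_zero

m-sum: m₁+m₂ = 0+0 = 0, M = 0  ✓
triangle: |j₁−j₂| = 0 ≤ J = 1 ≤ j₁+j₂ = 2  ✓
exchange: j₁=j₂ and m₁=m₂, and (−1)^(j₁+j₂−J) = (−1)^1 = −1 forces ⟨j₁m₁;j₂m₂|JM⟩ = −⟨j₂m₂;j₁m₁|JM⟩ = −⟨j₁m₁;j₂m₂|JM⟩ ⇒ the coefficient vanishes identically
Racah sum check: Σ_k collapses to 0 ⇒ CG = 0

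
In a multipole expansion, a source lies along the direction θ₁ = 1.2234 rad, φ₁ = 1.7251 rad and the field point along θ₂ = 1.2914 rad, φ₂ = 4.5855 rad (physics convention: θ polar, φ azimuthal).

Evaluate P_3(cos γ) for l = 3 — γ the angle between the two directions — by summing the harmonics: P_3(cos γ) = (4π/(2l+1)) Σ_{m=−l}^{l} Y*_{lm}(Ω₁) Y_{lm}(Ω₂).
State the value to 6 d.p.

Summing Y*_{l m}(θ₁,φ₁)·Y_{l m}(θ₂,φ₂) over m ∈ [−3, 3]; prefactor 4π/(2·3+1) = 1.795196:
  m=-3: (0.154878, -0.310328) × (0.137672, -0.344020) = (-0.085437, -0.096005)  (running Σ = (-0.085437, -0.096005))
  m=-2: (-0.293076, -0.093430) × (-0.252064, -0.065378) = (0.067765, 0.042711)  (running Σ = (-0.017671, -0.053294))
  m=-1: (0.019637, -0.126251) × (0.024363, -0.190973) = (-0.023632, -0.006826)  (running Σ = (-0.041303, -0.060120))
  m=0: (-0.307516, -0.000000) × (-0.269605, 0.000000) = (0.082908, 0.000000)  (running Σ = (0.041605, -0.060120))
  m=1: (-0.019637, -0.126251) × (-0.024363, -0.190973) = (-0.023632, 0.006826)  (running Σ = (0.017972, -0.053294))
  m=2: (-0.293076, 0.093430) × (-0.252064, 0.065378) = (0.067765, -0.042711)  (running Σ = (0.085738, -0.096005))
  m=3: (-0.154878, -0.310328) × (-0.137672, -0.344020) = (-0.085437, 0.096005)  (running Σ = (0.000301, 0.000000))
Total Σ_m = (0.000301, 0.000000). Multiply by 1.795196: (0.000541, 0.000000). P_3(cos γ) = 0.000541

0.000541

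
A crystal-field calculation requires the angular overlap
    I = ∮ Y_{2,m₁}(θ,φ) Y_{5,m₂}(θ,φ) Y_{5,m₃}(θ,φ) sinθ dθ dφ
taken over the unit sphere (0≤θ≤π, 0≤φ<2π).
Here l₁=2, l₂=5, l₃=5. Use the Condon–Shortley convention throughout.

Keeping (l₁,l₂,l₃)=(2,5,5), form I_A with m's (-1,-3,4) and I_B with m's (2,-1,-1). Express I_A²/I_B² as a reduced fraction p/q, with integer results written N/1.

Same 2,5,5: normalisation and zero-m 3j drop out of the ratio.
A: Δ: 2! 2! 8! / 13! → 1/38610; sum: t=1:−1/10080 t=2:+1/80640 = -1/11520; 3j²(2 5 5; -1 -3 4) = Δ·Π!·Σ² = 49/1430  (sign +1)
B: Δ: 2! 2! 8! / 13! → 1/38610; sum: t=0:+1/2304 = 1/2304; 3j²(2 5 5; 2 -1 -1) = Δ·Π!·Σ² = 5/143  (sign +1)
I_A²/I_B² = (49/1430)/(5/143) = 49/50

49/50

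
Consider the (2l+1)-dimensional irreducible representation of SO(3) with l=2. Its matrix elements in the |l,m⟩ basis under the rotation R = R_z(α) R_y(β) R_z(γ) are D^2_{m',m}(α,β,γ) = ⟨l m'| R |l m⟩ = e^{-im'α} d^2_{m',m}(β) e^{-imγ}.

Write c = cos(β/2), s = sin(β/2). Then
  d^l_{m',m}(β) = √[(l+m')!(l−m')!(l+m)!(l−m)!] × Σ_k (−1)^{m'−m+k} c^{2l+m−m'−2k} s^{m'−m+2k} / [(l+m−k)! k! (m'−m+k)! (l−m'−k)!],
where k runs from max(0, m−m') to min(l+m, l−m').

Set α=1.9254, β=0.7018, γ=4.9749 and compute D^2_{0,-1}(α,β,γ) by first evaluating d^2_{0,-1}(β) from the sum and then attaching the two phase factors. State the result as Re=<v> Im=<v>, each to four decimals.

Re=-0.1567 Im=0.5831

Split into d^2_{0,-1}(β=0.7018) × two z-phases.
Half-angle: c=0.939064, s=0.343743. N=√(2·2·1·6)=4.898979
The bounds max(0,m−m')=0 and min(l+m,l−m')=1 give 2 terms
  k=0: (−1)^1·4.8990/(2)·0.9391^3·0.3437^1 = -0.697260
  k=1: (−1)^2·4.8990/(2)·0.9391^1·0.3437^3 = +0.093427
d^2_{0,-1}(0.7018) = -0.697260 +0.093427 = -0.603833
Phases: e^{-i·(0)·1.9254}=+1.000000+0.000000i, e^{-i·(-1)·4.9749}=+0.259506-0.965741i ⇒ D=-0.156699+0.583147i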